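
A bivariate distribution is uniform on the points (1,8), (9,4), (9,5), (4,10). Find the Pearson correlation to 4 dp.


Cov(X,Y) = -6.5625, Var(X) = 11.6875, Var(Y) = 5.6875
rho = Cov/(sqrt(VarX)*sqrt(VarY)) = -0.8049

-0.8049


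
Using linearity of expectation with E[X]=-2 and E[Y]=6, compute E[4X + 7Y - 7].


E[4X + 7Y - 7] = 4*E[X] + 7*E[Y] - 7
= (4)*(-2) + (7)*(6) + (-7)
= -8 + 42 - 7 = 27

27


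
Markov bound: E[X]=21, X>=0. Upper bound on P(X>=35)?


Markov: P(X >= a) <= E[X]/a
P(X >= 35) <= 21/35 = 3/5

3/5


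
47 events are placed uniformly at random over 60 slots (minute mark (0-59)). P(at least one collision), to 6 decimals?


P(all different) = prod((60-i)/60 for i=0..46) = 0.000000
P(at least one match) = 1 - 0.000000 = 1.000000

1.000000


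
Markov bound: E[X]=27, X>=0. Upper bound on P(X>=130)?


Markov: P(X >= a) <= E[X]/a
P(X >= 130) <= 27/130

27/130


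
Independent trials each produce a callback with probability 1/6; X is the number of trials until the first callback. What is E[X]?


For geometric (trials until first success), E[X] = 1/p = 1/(1/6) = 6

6


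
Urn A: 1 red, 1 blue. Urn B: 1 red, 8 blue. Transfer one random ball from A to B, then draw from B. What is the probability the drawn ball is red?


P(transfer red) = 1/2; P(transfer blue) = 1/2
If red transferred: Urn II has 2 red of 10, so P(red|red moved) = 1/5
If blue transferred: Urn II has 1 red of 10, so P(red|blue moved) = 1/10
By total probability: P(red) = 1/2*1/5 + 1/2*1/10 = 3/20

3/20


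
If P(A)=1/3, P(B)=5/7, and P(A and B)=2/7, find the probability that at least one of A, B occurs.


P(A∪B) = P(A) + P(B) - P(A∩B)
= 1/3 + 5/7 - 2/7 = 16/21

16/21


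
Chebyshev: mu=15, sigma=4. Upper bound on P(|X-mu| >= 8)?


k = 8/4 = 2
Chebyshev: P(|X-mu| >= k*sigma) <= 1/k^2 = 1/2^2 = 1/4

1/4


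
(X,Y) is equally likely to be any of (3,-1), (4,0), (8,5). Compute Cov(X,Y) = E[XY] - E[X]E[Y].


E[X]=5, E[Y]=4/3, E[XY]=37/3
Cov(X,Y) = E[XY] - E[X]E[Y] = 37/3 - 5*4/3 = 17/3

17/3


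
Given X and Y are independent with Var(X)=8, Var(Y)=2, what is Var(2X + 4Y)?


Independence => Cov(X,Y)=0
Var(2X + 4Y) = 2^2*Var(X) + 4^2*Var(Y)
= 4*8 + 16*2 = 64

64


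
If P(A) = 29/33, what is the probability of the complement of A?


P(A') = 1 - P(A) = 1 - 29/33 = 4/33

4/33


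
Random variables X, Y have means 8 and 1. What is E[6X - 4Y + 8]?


E[6X - 4Y + 8] = 6*E[X] - 4*E[Y] + 8
= (6)*(8) + (-4)*(1) + (8)
= 48 - 4 + 8 = 52

52


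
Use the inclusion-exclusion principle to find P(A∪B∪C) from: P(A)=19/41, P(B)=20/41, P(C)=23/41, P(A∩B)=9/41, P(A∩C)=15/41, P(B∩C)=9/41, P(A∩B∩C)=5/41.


P(A∪B∪C) = P(A)+P(B)+P(C) - P(AB)-P(AC)-P(BC) + P(ABC)
= 19/41+20/41+23/41 - 9/41-15/41-9/41 + 5/41
= 34/41

34/41


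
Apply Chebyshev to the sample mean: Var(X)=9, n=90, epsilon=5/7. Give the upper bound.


Var(Xbar) = Var(X)/n = 9/90
Chebyshev: P(|Xbar-mu| >= 5/7) <= Var(Xbar)/(5/7)^2 = (1/10)/(25/49) = 49/250

49/250


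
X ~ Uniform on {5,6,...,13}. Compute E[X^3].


E[X^3] = (1/9) * sum(x^3 for x=5..13)
= 8181/9 = 909

909


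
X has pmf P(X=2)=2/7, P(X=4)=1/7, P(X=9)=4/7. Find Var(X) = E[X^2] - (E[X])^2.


E[X] = 44/7, E[X^2] = 348/7
Var(X) = E[X^2] - (E[X])^2 = 348/7 - (44/7)^2 = 500/49

500/49


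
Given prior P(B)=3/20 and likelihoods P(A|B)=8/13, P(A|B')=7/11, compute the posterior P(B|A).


P(A) = P(A|B)P(B) + P(A|B')P(B') = 8/13*3/20 + 7/11*17/20 = 1811/2860
P(B|A) = P(A|B)P(B)/P(A) = (6/65)/(1811/2860) = 264/1811

264/1811


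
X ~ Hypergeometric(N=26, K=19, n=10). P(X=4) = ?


P(X=4) = C(19,4)*C(7,6) / C(26,10)
= 3876*7 / 5311735
= 27132/5311735 = 84/16445

84/16445


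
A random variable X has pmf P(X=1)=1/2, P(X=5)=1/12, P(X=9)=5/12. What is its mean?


E[X] = sum(x * P(x))
= 1*1/2 + 5*1/12 + 9*5/12
= 14/3

14/3


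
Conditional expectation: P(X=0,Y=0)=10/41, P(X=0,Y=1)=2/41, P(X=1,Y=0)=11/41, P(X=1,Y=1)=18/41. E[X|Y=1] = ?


P(Y=1) = 20/41
E[X|Y=1] = (0*2 + 1*18)/20 = 18/20 = 9/10

9/10


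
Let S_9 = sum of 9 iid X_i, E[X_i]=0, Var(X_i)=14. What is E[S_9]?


E[S_n] = n*E[X_1] = 9*0 = 0

0


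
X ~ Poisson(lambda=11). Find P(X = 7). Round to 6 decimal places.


P(X=7) = e^(-11) * 11^7 / 7!
≈ 0.00001670170079 * 19487171 / 5040
≈ 0.064577

0.064577


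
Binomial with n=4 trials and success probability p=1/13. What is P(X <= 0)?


P(X<=0) = P(X=0)
= 20736/28561
= 20736/28561

20736/28561


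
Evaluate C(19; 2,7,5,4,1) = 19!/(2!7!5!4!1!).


19! = 121645100408832000
Denominator: 2!=2 * 7!=5040 * 5!=120 * 4!=24 * 1!=1
Coefficient = 121645100408832000 / 29030400 = 4190266080

4190266080


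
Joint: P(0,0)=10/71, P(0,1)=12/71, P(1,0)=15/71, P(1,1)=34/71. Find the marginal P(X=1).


P(X=1) = P(1,0)+P(1,1) = 15/71 + 34/71 = 49/71

49/71


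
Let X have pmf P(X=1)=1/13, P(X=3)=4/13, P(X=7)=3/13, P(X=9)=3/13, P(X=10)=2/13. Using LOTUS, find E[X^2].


E[X^2] = sum(g(x)*P(x))
= 1*1/13 + 9*4/13 + 49*3/13 + 81*3/13 + 100*2/13
= 627/13

627/13


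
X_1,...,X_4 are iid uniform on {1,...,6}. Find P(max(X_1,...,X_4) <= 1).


P(max <= 1) = P(all X_i <= 1) = (P(X_1 <= 1))^4
= (1/6)^4 = 1/1296

1/1296


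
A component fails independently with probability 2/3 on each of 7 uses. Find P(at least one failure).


P(at least one) = 1 - P(none)
P(none) = (1 - 2/3)^7 = (1/3)^7 = 1/2187
P(at least one) = 1 - 1/2187 = 2186/2187

2186/2187


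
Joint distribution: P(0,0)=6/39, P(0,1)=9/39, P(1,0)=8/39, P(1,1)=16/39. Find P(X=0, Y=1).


Read from table: P(X=0, Y=1) = 9/39 = 3/13

3/13


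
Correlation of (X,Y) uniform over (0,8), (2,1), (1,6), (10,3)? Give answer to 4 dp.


Cov(X,Y) = -5.1250, Var(X) = 15.6875, Var(Y) = 7.2500
rho = Cov/(sqrt(VarX)*sqrt(VarY)) = -0.4806

-0.4806


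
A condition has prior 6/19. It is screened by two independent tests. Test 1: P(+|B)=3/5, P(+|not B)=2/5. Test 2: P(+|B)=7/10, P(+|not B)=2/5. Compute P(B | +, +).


After test 1: P(+) = 3/5*6/19 + 2/5*13/19 = 44/95
P(B|+) = (18/95)/(44/95) = 9/22
After test 2 (use post1 as new prior): P(+) = 7/10*9/22 + 2/5*13/22 = 23/44
P(B|+,+) = (63/220)/(23/44) = 63/115

63/115


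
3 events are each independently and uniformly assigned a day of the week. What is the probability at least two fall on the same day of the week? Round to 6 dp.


P(all different) = prod((7-i)/7 for i=0..2) = 0.612245
P(at least one match) = 1 - 0.612245 = 0.387755

0.387755


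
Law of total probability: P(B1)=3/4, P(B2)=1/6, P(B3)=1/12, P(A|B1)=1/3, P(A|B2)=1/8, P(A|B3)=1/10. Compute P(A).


P(A) = P(A|B1)P(B1) + P(A|B2)P(B2) + P(A|B3)P(B3)
= 1/3*3/4 + 1/8*1/6 + 1/10*1/12
= 1/4 + 1/48 + 1/120 = 67/240

67/240


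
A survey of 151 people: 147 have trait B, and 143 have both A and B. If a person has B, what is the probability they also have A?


P(A|B) = P(A∩B)/P(B) = (143/151)/(147/151) = 143/147

143/147


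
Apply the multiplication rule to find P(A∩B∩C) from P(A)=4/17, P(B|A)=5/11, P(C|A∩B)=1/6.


P(A∩B∩C) = P(A) * P(B|A) * P(C|A∩B)
= 4/17 * 5/11 * 1/6
= 20/187 * 1/6 = 10/561

10/561


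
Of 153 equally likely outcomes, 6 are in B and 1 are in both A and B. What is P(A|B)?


P(A|B) = P(A∩B)/P(B) = (1/153)/(6/153) = 1/6

1/6


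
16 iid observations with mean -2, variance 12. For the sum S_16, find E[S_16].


E[S_n] = n*E[X_1] = 16*-2 = -32

-32


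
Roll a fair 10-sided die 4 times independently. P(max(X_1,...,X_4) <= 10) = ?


P(max <= 10) = P(all X_i <= 10) = (P(X_1 <= 10))^4
= (10/10)^4 = 1^4 = 1

1


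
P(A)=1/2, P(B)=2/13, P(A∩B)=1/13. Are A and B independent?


P(A)*P(B) = 1/2*2/13 = 1/13
P(A∩B) = 1/13, which equals P(A)P(B), so independent

Yes, A and B are independent


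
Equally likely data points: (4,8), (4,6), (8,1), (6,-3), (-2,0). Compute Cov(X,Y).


E[X]=4, E[Y]=12/5, E[XY]=46/5
Cov(X,Y) = E[XY] - E[X]E[Y] = 46/5 - 4*12/5 = -2/5

-2/5


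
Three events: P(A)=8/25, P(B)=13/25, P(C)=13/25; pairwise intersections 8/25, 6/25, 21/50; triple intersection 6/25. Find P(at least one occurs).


P(A∪B∪C) = P(A)+P(B)+P(C) - P(AB)-P(AC)-P(BC) + P(ABC)
= 8/25+13/25+13/25 - 8/25-6/25-21/50 + 6/25
= 31/50

31/50


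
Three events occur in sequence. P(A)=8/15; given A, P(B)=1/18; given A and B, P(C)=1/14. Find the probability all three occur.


P(A∩B∩C) = P(A) * P(B|A) * P(C|A∩B)
= 8/15 * 1/18 * 1/14
= 4/135 * 1/14 = 2/945

2/945


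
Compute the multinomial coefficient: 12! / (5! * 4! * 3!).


12! = 479001600
Denominator: 5!=120 * 4!=24 * 3!=6
Coefficient = 479001600 / 17280 = 27720

27720


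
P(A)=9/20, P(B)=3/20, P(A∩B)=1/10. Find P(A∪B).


P(A∪B) = P(A) + P(B) - P(A∩B)
= 9/20 + 3/20 - 1/10 = 1/2

1/2


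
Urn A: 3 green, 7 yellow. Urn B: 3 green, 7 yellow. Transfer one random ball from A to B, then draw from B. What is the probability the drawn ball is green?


P(transfer green) = 3/10; P(transfer yellow) = 7/10
If green transferred: Urn II has 4 green of 11, so P(green|green moved) = 4/11
If yellow transferred: Urn II has 3 green of 11, so P(green|yellow moved) = 3/11
By total probability: P(green) = 3/10*4/11 + 7/10*3/11 = 3/10

3/10


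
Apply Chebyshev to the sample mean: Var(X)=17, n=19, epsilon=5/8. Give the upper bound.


Var(Xbar) = Var(X)/n = 17/19
Chebyshev: P(|Xbar-mu| >= 5/8) <= Var(Xbar)/(5/8)^2 = (17/19)/(25/64) = 1088/475
Bound exceeds 1, so trivial bound: 1

1


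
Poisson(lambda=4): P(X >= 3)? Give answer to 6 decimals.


P(X>=3) = 1 - P(X<=2) = 1 - (e^(-4)*4^0/0! + e^(-4)*4^1/1! + e^(-4)*4^2/2!)
≈ 1 - (0.0183156389 + 0.0732625556 + 0.1465251111)
= 1 - 0.2381033056 = 0.7618966944
≈ 0.761897

0.761897


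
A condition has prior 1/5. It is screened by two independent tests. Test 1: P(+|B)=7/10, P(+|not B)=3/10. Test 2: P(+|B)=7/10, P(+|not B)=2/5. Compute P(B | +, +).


After test 1: P(+) = 7/10*1/5 + 3/10*4/5 = 19/50
P(B|+) = (7/50)/(19/50) = 7/19
After test 2 (use post1 as new prior): P(+) = 7/10*7/19 + 2/5*12/19 = 97/190
P(B|+,+) = (49/190)/(97/190) = 49/97

49/97


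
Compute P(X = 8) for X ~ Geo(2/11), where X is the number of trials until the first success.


P(X=8) = (1-p)^7 * p = (9/11)^7 * 2/11
= 4782969/19487171 * 2/11 = 9565938/214358881

9565938/214358881


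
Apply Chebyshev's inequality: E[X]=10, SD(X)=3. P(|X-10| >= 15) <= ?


k = 15/3 = 5
Chebyshev: P(|X-mu| >= k*sigma) <= 1/k^2 = 1/5^2 = 1/25

1/25


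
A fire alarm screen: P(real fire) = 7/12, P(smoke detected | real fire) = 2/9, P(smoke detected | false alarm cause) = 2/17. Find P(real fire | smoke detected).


P(A) = P(A|B)P(B) + P(A|B')P(B') = 2/9*7/12 + 2/17*5/12 = 82/459
P(B|A) = P(A|B)P(B)/P(A) = (7/54)/(82/459) = 119/164

119/164


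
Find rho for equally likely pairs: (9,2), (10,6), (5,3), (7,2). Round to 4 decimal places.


Cov(X,Y) = 1.5625, Var(X) = 3.6875, Var(Y) = 2.6875
rho = Cov/(sqrt(VarX)*sqrt(VarY)) = 0.4963

0.4963


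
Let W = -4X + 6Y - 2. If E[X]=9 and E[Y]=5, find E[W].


E[-4X + 6Y - 2] = -4*E[X] + 6*E[Y] - 2
= (-4)*(9) + (6)*(5) + (-2)
= -36 + 30 - 2 = -8

-8


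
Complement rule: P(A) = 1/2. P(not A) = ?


P(A') = 1 - P(A) = 1 - 1/2 = 1/2

1/2


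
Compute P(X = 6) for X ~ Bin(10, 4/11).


P(X=6) = C(10,6) * p^6 * (1-p)^4
= 210 * 4096/1771561 * 2401/14641
= 2065244160/25937424601

2065244160/25937424601


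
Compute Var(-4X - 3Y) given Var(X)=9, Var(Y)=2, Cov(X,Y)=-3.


Var(-4X - 3Y) = (-4)^2*Var(X) + (-3)^2*Var(Y) + 2*(-4)*(-3)*Cov(X,Y)
= 16*9 + 9*2 + 24*(-3)
= 144 + 18 - 72 = 90

90


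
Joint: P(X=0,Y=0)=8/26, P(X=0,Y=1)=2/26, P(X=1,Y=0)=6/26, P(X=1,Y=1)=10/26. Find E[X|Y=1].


P(Y=1) = 12/26
E[X|Y=1] = (0*2 + 1*10)/12 = 10/12 = 5/6

5/6


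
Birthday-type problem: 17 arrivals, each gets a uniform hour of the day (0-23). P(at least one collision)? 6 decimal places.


P(all different) = prod((24-i)/24 for i=0..16) = 0.000423
P(at least one match) = 1 - 0.000423 = 0.999577

0.999577


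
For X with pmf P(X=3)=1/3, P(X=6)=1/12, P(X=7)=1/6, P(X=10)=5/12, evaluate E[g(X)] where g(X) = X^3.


E[X^3] = sum(g(x)*P(x))
= 27*1/3 + 216*1/12 + 343*1/6 + 1000*5/12
= 3005/6

3005/6


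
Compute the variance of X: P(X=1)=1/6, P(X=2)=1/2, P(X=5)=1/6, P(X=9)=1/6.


E[X] = 7/2, E[X^2] = 119/6
Var(X) = E[X^2] - (E[X])^2 = 119/6 - (7/2)^2 = 91/12

91/12


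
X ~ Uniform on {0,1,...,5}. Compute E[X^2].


E[X^2] = (1/6) * sum(x^2 for x=0..5)
= 55/6

55/6


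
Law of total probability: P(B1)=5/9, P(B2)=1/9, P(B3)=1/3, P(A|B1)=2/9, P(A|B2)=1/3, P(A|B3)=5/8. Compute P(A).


P(A) = P(A|B1)P(B1) + P(A|B2)P(B2) + P(A|B3)P(B3)
= 2/9*5/9 + 1/3*1/9 + 5/8*1/3
= 10/81 + 1/27 + 5/24 = 239/648

239/648


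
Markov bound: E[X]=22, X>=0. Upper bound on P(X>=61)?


Markov: P(X >= a) <= E[X]/a
P(X >= 61) <= 22/61

22/61


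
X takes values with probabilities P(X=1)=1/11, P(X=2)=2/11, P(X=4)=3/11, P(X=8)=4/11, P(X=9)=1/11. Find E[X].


E[X] = sum(x * P(x))
= 1*1/11 + 2*2/11 + 4*3/11 + 8*4/11 + 9*1/11
= 58/11

58/11


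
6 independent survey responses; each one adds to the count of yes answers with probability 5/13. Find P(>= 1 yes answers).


P(at least one) = 1 - P(none)
P(none) = (1 - 5/13)^6 = (8/13)^6 = 262144/4826809
P(at least one) = 1 - 262144/4826809 = 4564665/4826809

4564665/4826809


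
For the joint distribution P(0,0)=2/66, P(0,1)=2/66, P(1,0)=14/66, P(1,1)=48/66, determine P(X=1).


P(X=1) = P(1,0)+P(1,1) = 14/66 + 48/66 = 62/66 = 31/33

31/33


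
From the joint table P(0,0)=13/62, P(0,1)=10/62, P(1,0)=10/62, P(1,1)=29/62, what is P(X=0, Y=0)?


Read from table: P(X=0, Y=0) = 13/62

13/62


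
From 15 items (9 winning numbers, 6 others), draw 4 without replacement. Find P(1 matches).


P(X=1) = C(9,1)*C(6,3) / C(15,4)
= 9*20 / 1365
= 180/1365 = 12/91

12/91


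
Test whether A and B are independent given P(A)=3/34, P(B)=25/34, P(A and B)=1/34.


P(A)*P(B) = 3/34*25/34 = 75/1156
P(A∩B) = 1/34 != 75/1156, so not independent

No, A and B are not independent


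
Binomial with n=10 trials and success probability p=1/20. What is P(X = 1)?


P(X=1) = C(10,1) * p^1 * (1-p)^9
= 10 * 1/20 * 322687697779/512000000000
= 322687697779/1024000000000

322687697779/1024000000000


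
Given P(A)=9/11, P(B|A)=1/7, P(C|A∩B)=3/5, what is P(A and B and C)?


P(A∩B∩C) = P(A) * P(B|A) * P(C|A∩B)
= 9/11 * 1/7 * 3/5
= 9/77 * 3/5 = 27/385

27/385


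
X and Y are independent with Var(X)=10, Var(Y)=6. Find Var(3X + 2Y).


Independence => Cov(X,Y)=0
Var(3X + 2Y) = 3^2*Var(X) + 2^2*Var(Y)
= 9*10 + 4*6 = 114

114


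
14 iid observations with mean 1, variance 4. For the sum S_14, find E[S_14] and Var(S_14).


E[S_n] = n*mu = 14*1 = 14
Var(S_n) = n*sigma^2 = 14*4 = 56

E[S_14]=14, Var(S_14)=56


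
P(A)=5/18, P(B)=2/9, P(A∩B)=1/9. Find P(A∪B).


P(A∪B) = P(A) + P(B) - P(A∩B)
= 5/18 + 2/9 - 1/9 = 7/18

7/18


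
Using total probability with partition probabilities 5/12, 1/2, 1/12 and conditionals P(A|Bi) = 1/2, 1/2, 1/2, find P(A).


P(A) = P(A|B1)P(B1) + P(A|B2)P(B2) + P(A|B3)P(B3)
= 1/2*5/12 + 1/2*1/2 + 1/2*1/12
= 5/24 + 1/4 + 1/24 = 1/2

1/2


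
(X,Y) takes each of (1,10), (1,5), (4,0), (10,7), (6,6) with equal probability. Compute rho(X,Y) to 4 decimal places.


Cov(X,Y) = -0.4400, Var(X) = 11.4400, Var(Y) = 10.6400
rho = Cov/(sqrt(VarX)*sqrt(VarY)) = -0.0399

-0.0399


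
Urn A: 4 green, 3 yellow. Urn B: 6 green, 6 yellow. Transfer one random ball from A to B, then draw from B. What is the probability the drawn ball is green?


P(transfer green) = 4/7; P(transfer yellow) = 3/7
If green transferred: Urn II has 7 green of 13, so P(green|green moved) = 7/13
If yellow transferred: Urn II has 6 green of 13, so P(green|yellow moved) = 6/13
By total probability: P(green) = 4/7*7/13 + 3/7*6/13 = 46/91

46/91


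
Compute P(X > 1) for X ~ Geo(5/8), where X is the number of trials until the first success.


P(X > 1) = P(first 1 trials all fail) = (1-p)^1 = (3/8)^1 = 3/8

3/8


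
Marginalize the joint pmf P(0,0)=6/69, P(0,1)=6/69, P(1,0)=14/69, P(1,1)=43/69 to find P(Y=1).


P(Y=1) = P(0,1)+P(1,1) = 6/69 + 43/69 = 49/69

49/69


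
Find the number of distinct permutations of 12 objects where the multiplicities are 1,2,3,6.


12! = 479001600
Denominator: 1!=1 * 2!=2 * 3!=6 * 6!=720
Coefficient = 479001600 / 8640 = 55440

55440


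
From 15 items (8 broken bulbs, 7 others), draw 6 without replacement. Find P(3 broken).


P(X=3) = C(8,3)*C(7,3) / C(15,6)
= 56*35 / 5005
= 1960/5005 = 56/143

56/143


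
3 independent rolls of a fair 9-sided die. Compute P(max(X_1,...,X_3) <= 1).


P(max <= 1) = P(all X_i <= 1) = (P(X_1 <= 1))^3
= (1/9)^3 = 1/729

1/729


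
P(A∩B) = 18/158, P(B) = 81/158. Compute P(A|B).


P(A|B) = P(A∩B)/P(B) = (18/158)/(81/158) = 18/81 = 2/9

2/9


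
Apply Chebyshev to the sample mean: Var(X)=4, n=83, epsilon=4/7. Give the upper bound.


Var(Xbar) = Var(X)/n = 4/83
Chebyshev: P(|Xbar-mu| >= 4/7) <= Var(Xbar)/(4/7)^2 = (4/83)/(16/49) = 49/332

49/332


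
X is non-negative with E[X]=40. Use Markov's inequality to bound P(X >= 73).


Markov: P(X >= a) <= E[X]/a
P(X >= 73) <= 40/73

40/73


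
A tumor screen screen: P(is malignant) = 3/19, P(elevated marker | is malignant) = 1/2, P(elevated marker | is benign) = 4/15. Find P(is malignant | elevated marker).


P(A) = P(A|B)P(B) + P(A|B')P(B') = 1/2*3/19 + 4/15*16/19 = 173/570
P(B|A) = P(A|B)P(B)/P(A) = (3/38)/(173/570) = 45/173

45/173


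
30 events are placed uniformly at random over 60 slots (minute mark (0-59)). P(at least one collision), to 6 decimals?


P(all different) = prod((60-i)/60 for i=0..29) = 0.000142
P(at least one match) = 1 - 0.000142 = 0.999858

0.999858


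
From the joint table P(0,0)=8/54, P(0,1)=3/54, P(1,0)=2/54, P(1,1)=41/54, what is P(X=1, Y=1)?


Read from table: P(X=1, Y=1) = 41/54

41/54


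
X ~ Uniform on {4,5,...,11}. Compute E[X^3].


E[X^3] = (1/8) * sum(x^3 for x=4..11)
= 4320/8 = 540

540


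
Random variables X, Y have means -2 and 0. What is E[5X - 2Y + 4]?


E[5X - 2Y + 4] = 5*E[X] - 2*E[Y] + 4
= (5)*(-2) + (-2)*(0) + (4)
= -10 + 0 + 4 = -6

-6


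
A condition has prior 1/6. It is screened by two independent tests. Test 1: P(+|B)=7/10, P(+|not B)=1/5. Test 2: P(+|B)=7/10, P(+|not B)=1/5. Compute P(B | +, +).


After test 1: P(+) = 7/10*1/6 + 1/5*5/6 = 17/60
P(B|+) = (7/60)/(17/60) = 7/17
After test 2 (use post1 as new prior): P(+) = 7/10*7/17 + 1/5*10/17 = 69/170
P(B|+,+) = (49/170)/(69/170) = 49/69

49/69


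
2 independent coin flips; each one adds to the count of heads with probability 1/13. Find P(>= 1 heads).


P(at least one) = 1 - P(none)
P(none) = (1 - 1/13)^2 = (12/13)^2 = 144/169
P(at least one) = 1 - 144/169 = 25/169

25/169


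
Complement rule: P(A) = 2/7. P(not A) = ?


P(A') = 1 - P(A) = 1 - 2/7 = 5/7

5/7


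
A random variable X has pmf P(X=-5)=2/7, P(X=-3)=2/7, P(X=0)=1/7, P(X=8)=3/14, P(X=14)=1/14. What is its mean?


E[X] = sum(x * P(x))
= -5*2/7 - 3*2/7 + 0*1/7 + 8*3/14 + 14*1/14
= 3/7

3/7


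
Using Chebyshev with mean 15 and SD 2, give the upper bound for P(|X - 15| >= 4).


k = 4/2 = 2
Chebyshev: P(|X-mu| >= k*sigma) <= 1/k^2 = 1/2^2 = 1/4

1/4


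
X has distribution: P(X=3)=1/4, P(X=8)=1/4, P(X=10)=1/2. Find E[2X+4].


E[2X+4] = sum(g(x)*P(x))
= 10*1/4 + 20*1/4 + 24*1/2
= 39/2

39/2


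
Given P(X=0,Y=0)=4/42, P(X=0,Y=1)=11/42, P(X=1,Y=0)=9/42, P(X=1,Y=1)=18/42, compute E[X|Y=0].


P(Y=0) = 13/42
E[X|Y=0] = (0*4 + 1*9)/13 = 9/13

9/13


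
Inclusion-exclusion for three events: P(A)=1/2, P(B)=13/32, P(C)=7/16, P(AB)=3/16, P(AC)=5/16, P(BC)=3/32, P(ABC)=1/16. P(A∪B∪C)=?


P(A∪B∪C) = P(A)+P(B)+P(C) - P(AB)-P(AC)-P(BC) + P(ABC)
= 1/2+13/32+7/16 - 3/16-5/16-3/32 + 1/16
= 13/16

13/16


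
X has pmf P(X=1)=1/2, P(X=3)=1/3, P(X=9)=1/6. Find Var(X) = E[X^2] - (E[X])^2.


E[X] = 3, E[X^2] = 17
Var(X) = E[X^2] - (E[X])^2 = 17 - (3)^2 = 8

8


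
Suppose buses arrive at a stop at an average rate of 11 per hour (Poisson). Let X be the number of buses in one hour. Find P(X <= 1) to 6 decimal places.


P(X<=1) = e^(-11)*11^0/0! + e^(-11)*11^1/1!
≈ 0.0000167017 + 0.0001837187
= 0.0002004204
≈ 0.000200

0.000200


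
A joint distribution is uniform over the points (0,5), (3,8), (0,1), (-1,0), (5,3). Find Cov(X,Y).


E[X]=7/5, E[Y]=17/5, E[XY]=39/5
Cov(X,Y) = E[XY] - E[X]E[Y] = 39/5 - 7/5*17/5 = 76/25

76/25


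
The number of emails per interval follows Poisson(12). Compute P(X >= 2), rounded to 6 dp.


P(X>=2) = 1 - P(X<=1) = 1 - (e^(-12)*12^0/0! + e^(-12)*12^1/1!)
≈ 1 - (0.0000061442 + 0.0000737305)
= 1 - 0.0000798747 = 0.9999201253
≈ 0.999920

0.999920


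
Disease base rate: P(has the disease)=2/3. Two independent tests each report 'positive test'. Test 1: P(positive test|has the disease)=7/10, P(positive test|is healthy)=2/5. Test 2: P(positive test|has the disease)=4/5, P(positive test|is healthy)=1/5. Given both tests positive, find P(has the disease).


After test 1: P(+) = 7/10*2/3 + 2/5*1/3 = 3/5
P(B|+) = (7/15)/(3/5) = 7/9
After test 2 (use post1 as new prior): P(+) = 4/5*7/9 + 1/5*2/9 = 2/3
P(B|+,+) = (28/45)/(2/3) = 14/15

14/15


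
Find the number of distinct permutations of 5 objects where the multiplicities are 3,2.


5! = 120
Denominator: 3!=6 * 2!=2
Coefficient = 120 / 12 = 10

10


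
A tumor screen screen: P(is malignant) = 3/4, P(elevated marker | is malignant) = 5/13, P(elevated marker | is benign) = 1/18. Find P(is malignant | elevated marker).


P(A) = P(A|B)P(B) + P(A|B')P(B') = 5/13*3/4 + 1/18*1/4 = 283/936
P(B|A) = P(A|B)P(B)/P(A) = (15/52)/(283/936) = 270/283

270/283


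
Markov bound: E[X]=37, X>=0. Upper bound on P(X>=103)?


Markov: P(X >= a) <= E[X]/a
P(X >= 103) <= 37/103

37/103


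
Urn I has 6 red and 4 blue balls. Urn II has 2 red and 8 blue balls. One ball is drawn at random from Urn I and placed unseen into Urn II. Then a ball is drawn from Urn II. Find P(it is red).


P(transfer red) = 6/10 = 3/5; P(transfer blue) = 2/5
If red transferred: Urn II has 3 red of 11, so P(red|red moved) = 3/11
If blue transferred: Urn II has 2 red of 11, so P(red|blue moved) = 2/11
By total probability: P(red) = 3/5*3/11 + 2/5*2/11 = 13/55

13/55


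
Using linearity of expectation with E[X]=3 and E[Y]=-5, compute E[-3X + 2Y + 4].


E[-3X + 2Y + 4] = -3*E[X] + 2*E[Y] + 4
= (-3)*(3) + (2)*(-5) + (4)
= -9 - 10 + 4 = -15

-15


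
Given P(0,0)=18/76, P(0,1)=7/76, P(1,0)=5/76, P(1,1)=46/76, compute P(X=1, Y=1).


Read from table: P(X=1, Y=1) = 46/76 = 23/38

23/38


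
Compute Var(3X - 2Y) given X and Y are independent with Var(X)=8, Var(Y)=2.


Independence => Cov(X,Y)=0
Var(3X - 2Y) = 3^2*Var(X) + (-2)^2*Var(Y)
= 9*8 + 4*2 = 80

80


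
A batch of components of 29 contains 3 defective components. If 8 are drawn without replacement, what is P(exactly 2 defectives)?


P(X=2) = C(3,2)*C(26,6) / C(29,8)
= 3*230230 / 4292145
= 690690/4292145 = 14/87

14/87


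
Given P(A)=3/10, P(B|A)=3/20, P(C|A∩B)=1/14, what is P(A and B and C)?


P(A∩B∩C) = P(A) * P(B|A) * P(C|A∩B)
= 3/10 * 3/20 * 1/14
= 9/200 * 1/14 = 9/2800

9/2800


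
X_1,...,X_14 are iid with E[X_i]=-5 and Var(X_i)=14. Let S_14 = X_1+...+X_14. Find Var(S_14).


By independence, Var(S_n) = n*Var(X_1) = 14*14 = 196

196


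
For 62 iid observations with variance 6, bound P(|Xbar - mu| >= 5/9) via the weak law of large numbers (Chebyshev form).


Var(Xbar) = Var(X)/n = 6/62
Chebyshev: P(|Xbar-mu| >= 5/9) <= Var(Xbar)/(5/9)^2 = (3/31)/(25/81) = 243/775

243/775


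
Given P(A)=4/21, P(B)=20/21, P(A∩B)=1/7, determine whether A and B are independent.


P(A)*P(B) = 4/21*20/21 = 80/441
P(A∩B) = 1/7 != 80/441, so not independent

No, A and B are not independent


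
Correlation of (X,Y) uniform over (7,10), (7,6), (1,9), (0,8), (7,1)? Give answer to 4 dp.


Cov(X,Y) = -4.3200, Var(X) = 10.2400, Var(Y) = 10.1600
rho = Cov/(sqrt(VarX)*sqrt(VarY)) = -0.4235

-0.4235


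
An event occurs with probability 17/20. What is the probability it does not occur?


P(A') = 1 - P(A) = 1 - 17/20 = 3/20

3/20


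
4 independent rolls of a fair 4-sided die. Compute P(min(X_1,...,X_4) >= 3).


P(min >= 3) = P(all X_i >= 3) = (P(X_1 >= 3))^4
= (2/4)^4 = (1/2)^4 = 1/16

1/16


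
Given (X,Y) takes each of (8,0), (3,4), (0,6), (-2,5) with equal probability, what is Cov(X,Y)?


E[X]=9/4, E[Y]=15/4, E[XY]=1/2
Cov(X,Y) = E[XY] - E[X]E[Y] = 1/2 - 9/4*15/4 = -127/16

-127/16


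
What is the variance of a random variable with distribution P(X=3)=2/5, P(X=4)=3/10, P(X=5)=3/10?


E[X] = 39/10, E[X^2] = 159/10
Var(X) = E[X^2] - (E[X])^2 = 159/10 - (39/10)^2 = 69/100

69/100


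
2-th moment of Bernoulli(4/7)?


For Bernoulli: X in {0,1}
E[X^2] = 0^2*(1-4/7) + 1^2*4/7 = 4/7

4/7


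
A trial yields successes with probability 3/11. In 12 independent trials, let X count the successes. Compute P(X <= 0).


P(X<=0) = P(X=0)
= 68719476736/3138428376721
= 68719476736/3138428376721

68719476736/3138428376721


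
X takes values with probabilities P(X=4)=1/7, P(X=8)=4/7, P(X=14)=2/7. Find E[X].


E[X] = sum(x * P(x))
= 4*1/7 + 8*4/7 + 14*2/7
= 64/7

64/7


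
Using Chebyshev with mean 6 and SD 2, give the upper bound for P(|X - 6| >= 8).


k = 8/2 = 4
Chebyshev: P(|X-mu| >= k*sigma) <= 1/k^2 = 1/4^2 = 1/16

1/16


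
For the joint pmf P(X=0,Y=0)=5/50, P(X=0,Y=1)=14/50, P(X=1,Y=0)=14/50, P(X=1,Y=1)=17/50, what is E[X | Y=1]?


P(Y=1) = 31/50
E[X|Y=1] = (0*14 + 1*17)/31 = 17/31

17/31


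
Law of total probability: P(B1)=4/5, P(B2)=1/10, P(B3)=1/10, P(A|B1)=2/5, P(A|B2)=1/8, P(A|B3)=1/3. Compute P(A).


P(A) = P(A|B1)P(B1) + P(A|B2)P(B2) + P(A|B3)P(B3)
= 2/5*4/5 + 1/8*1/10 + 1/3*1/10
= 8/25 + 1/80 + 1/30 = 439/1200

439/1200


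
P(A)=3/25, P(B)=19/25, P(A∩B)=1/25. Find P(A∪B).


P(A∪B) = P(A) + P(B) - P(A∩B)
= 3/25 + 19/25 - 1/25 = 21/25

21/25


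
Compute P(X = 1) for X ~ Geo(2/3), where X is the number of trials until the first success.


P(X=1) = (1-p)^0 * p = (1/3)^0 * 2/3
= 1 * 2/3 = 2/3

2/3


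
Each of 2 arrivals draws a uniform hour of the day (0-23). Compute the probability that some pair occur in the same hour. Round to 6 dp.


P(all different) = prod((24-i)/24 for i=0..1) = 0.958333
P(at least one match) = 1 - 0.958333 = 0.041667

0.041667


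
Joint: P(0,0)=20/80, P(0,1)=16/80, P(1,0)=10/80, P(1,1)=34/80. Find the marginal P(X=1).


P(X=1) = P(1,0)+P(1,1) = 10/80 + 34/80 = 44/80 = 11/20

11/20


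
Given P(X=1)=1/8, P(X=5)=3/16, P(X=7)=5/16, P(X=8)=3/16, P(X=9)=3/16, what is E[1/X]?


E[1/X] = sum(g(x)*P(x))
= 1*1/8 + 1/5*3/16 + 1/7*5/16 + 1/8*3/16 + 1/9*3/16
= 3379/13440

3379/13440


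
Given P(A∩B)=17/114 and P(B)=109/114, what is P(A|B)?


P(A|B) = P(A∩B)/P(B) = (17/114)/(109/114) = 17/109

17/109


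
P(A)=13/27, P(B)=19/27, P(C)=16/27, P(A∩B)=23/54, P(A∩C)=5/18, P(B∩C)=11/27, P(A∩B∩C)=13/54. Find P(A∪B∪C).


P(A∪B∪C) = P(A)+P(B)+P(C) - P(AB)-P(AC)-P(BC) + P(ABC)
= 13/27+19/27+16/27 - 23/54-5/18-11/27 + 13/54
= 49/54

49/54


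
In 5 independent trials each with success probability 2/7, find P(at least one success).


P(at least one) = 1 - P(none)
P(none) = (1 - 2/7)^5 = (5/7)^5 = 3125/16807
P(at least one) = 1 - 3125/16807 = 13682/16807

13682/16807


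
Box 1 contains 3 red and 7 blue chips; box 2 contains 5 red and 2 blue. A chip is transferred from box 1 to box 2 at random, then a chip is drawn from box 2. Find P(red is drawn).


P(transfer red) = 3/10; P(transfer blue) = 7/10
If red transferred: Urn II has 6 red of 8, so P(red|red moved) = 3/4
If blue transferred: Urn II has 5 red of 8, so P(red|blue moved) = 5/8
By total probability: P(red) = 3/10*3/4 + 7/10*5/8 = 53/80

53/80


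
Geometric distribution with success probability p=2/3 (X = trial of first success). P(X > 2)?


P(X > 2) = P(first 2 trials all fail) = (1-p)^2 = (1/3)^2 = 1/9

1/9


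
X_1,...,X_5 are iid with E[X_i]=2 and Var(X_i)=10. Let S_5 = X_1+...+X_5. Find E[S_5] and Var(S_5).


E[S_n] = n*mu = 5*2 = 10
Var(S_n) = n*sigma^2 = 5*10 = 50

E[S_5]=10, Var(S_5)=50


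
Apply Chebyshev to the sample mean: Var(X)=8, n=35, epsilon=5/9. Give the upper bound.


Var(Xbar) = Var(X)/n = 8/35
Chebyshev: P(|Xbar-mu| >= 5/9) <= Var(Xbar)/(5/9)^2 = (8/35)/(25/81) = 648/875

648/875


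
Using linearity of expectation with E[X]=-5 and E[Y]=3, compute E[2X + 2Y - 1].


E[2X + 2Y - 1] = 2*E[X] + 2*E[Y] - 1
= (2)*(-5) + (2)*(3) + (-1)
= -10 + 6 - 1 = -5

-5


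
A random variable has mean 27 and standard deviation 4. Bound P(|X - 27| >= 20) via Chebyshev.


k = 20/4 = 5
Chebyshev: P(|X-mu| >= k*sigma) <= 1/k^2 = 1/5^2 = 1/25

1/25


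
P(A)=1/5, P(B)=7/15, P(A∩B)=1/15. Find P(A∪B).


P(A∪B) = P(A) + P(B) - P(A∩B)
= 1/5 + 7/15 - 1/15 = 3/5

3/5


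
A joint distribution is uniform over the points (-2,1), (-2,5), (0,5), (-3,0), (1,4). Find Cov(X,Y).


E[X]=-6/5, E[Y]=3, E[XY]=-8/5
Cov(X,Y) = E[XY] - E[X]E[Y] = -8/5 + 6/5*3 = 2

2


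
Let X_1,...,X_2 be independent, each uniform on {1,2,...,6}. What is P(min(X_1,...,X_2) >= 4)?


P(min >= 4) = P(all X_i >= 4) = (P(X_1 >= 4))^2
= (3/6)^2 = (1/2)^2 = 1/4

1/4


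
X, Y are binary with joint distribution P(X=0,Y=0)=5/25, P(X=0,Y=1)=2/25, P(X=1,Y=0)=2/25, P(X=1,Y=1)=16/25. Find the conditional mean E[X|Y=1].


P(Y=1) = 18/25
E[X|Y=1] = (0*2 + 1*16)/18 = 16/18 = 8/9

8/9


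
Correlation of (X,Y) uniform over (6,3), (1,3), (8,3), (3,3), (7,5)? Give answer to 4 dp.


Cov(X,Y) = 0.8000, Var(X) = 6.8000, Var(Y) = 0.6400
rho = Cov/(sqrt(VarX)*sqrt(VarY)) = 0.3835

0.3835


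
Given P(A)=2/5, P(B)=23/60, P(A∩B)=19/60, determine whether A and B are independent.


P(A)*P(B) = 2/5*23/60 = 23/150
P(A∩B) = 19/60 != 23/150, so not independent

No, A and B are not independent


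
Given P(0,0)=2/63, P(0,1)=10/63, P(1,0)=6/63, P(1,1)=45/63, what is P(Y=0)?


P(Y=0) = P(0,0)+P(1,0) = 2/63 + 6/63 = 8/63

8/63


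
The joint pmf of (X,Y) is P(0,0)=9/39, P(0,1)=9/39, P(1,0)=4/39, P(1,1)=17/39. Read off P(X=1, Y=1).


Read from table: P(X=1, Y=1) = 17/39

17/39


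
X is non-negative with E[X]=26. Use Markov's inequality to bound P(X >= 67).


Markov: P(X >= a) <= E[X]/a
P(X >= 67) <= 26/67

26/67


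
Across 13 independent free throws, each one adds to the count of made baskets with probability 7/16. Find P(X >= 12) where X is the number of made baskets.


P(X>=12) = P(X=12) + P(X=13)
= 1619430602517/4503599627370496 + 96889010407/4503599627370496
= 429079903231/1125899906842624

429079903231/1125899906842624


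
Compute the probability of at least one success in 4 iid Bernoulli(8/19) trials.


P(at least one) = 1 - P(none)
P(none) = (1 - 8/19)^4 = (11/19)^4 = 14641/130321
P(at least one) = 1 - 14641/130321 = 115680/130321

115680/130321


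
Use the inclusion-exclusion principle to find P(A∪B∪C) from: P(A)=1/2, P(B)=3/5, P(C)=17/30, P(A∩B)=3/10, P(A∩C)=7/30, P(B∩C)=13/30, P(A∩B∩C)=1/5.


P(A∪B∪C) = P(A)+P(B)+P(C) - P(AB)-P(AC)-P(BC) + P(ABC)
= 1/2+3/5+17/30 - 3/10-7/30-13/30 + 1/5
= 9/10

9/10


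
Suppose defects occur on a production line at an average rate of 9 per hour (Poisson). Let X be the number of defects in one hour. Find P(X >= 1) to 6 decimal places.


P(X>=1) = 1 - P(X<=0) = 1 - (e^(-9)*9^0/0!)
≈ 1 - 0.0001234098 = 0.9998765902
≈ 0.999877

0.999877


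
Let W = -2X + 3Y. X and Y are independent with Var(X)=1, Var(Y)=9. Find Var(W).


Independence => Cov(X,Y)=0
Var(-2X + 3Y) = (-2)^2*Var(X) + 3^2*Var(Y)
= 4*1 + 9*9 = 85

85


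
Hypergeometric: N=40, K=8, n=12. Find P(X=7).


P(X=7) = C(8,7)*C(32,5) / C(40,12)
= 8*201376 / 5586853480
= 1611008/5586853480 = 224/776815

224/776815


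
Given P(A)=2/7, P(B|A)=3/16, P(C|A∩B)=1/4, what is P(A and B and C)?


P(A∩B∩C) = P(A) * P(B|A) * P(C|A∩B)
= 2/7 * 3/16 * 1/4
= 3/56 * 1/4 = 3/224

3/224


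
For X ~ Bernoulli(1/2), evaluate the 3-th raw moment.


For Bernoulli: X in {0,1}
E[X^3] = 0^3*(1-1/2) + 1^3*1/2 = 1/2

1/2


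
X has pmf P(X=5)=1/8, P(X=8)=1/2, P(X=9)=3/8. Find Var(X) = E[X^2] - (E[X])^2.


E[X] = 8, E[X^2] = 131/2
Var(X) = E[X^2] - (E[X])^2 = 131/2 - (8)^2 = 3/2

3/2


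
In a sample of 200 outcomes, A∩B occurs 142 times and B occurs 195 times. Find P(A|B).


P(A|B) = P(A∩B)/P(B) = (142/200)/(195/200) = 142/195

142/195


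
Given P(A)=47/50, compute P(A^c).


P(A') = 1 - P(A) = 1 - 47/50 = 3/50

3/50


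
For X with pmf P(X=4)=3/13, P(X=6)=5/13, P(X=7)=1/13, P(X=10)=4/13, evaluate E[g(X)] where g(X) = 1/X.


E[1/X] = sum(g(x)*P(x))
= 1/4*3/13 + 1/6*5/13 + 1/7*1/13 + 1/10*4/13
= 893/5460

893/5460


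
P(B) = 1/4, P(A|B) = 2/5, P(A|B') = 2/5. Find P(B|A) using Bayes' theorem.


P(A) = P(A|B)P(B) + P(A|B')P(B') = 2/5*1/4 + 2/5*3/4 = 2/5
P(B|A) = P(A|B)P(B)/P(A) = (1/10)/(2/5) = 1/4

1/4


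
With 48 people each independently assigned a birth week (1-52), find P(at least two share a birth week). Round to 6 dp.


P(all different) = prod((52-i)/52 for i=0..47) = 0.000000
P(at least one match) = 1 - 0.000000 = 1.000000

1.000000


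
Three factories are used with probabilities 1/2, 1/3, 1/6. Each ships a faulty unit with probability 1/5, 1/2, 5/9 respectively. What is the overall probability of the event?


P(A) = P(A|B1)P(B1) + P(A|B2)P(B2) + P(A|B3)P(B3)
= 1/5*1/2 + 1/2*1/3 + 5/9*1/6
= 1/10 + 1/6 + 5/54 = 97/270

97/270


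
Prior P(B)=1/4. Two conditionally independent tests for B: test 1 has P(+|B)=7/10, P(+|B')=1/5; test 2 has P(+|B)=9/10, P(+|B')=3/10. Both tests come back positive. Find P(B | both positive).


After test 1: P(+) = 7/10*1/4 + 1/5*3/4 = 13/40
P(B|+) = (7/40)/(13/40) = 7/13
After test 2 (use post1 as new prior): P(+) = 9/10*7/13 + 3/10*6/13 = 81/130
P(B|+,+) = (63/130)/(81/130) = 7/9

7/9


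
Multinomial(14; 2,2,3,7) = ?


14! = 87178291200
Denominator: 2!=2 * 2!=2 * 3!=6 * 7!=5040
Coefficient = 87178291200 / 120960 = 720720

720720


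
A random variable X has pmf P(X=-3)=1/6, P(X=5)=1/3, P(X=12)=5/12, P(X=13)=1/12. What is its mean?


E[X] = sum(x * P(x))
= -3*1/6 + 5*1/3 + 12*5/12 + 13*1/12
= 29/4

29/4


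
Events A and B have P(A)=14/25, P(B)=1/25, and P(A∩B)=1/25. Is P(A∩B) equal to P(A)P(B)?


P(A)*P(B) = 14/25*1/25 = 14/625
P(A∩B) = 1/25 != 14/625, so not independent

No, A and B are not independent


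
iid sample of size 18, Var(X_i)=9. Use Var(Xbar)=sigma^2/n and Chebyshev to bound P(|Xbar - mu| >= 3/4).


Var(Xbar) = Var(X)/n = 9/18
Chebyshev: P(|Xbar-mu| >= 3/4) <= Var(Xbar)/(3/4)^2 = (1/2)/(9/16) = 8/9

8/9


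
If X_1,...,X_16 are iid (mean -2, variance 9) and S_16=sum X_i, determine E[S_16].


E[S_n] = n*E[X_1] = 16*-2 = -32

-32


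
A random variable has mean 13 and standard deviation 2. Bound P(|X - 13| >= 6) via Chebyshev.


k = 6/2 = 3
Chebyshev: P(|X-mu| >= k*sigma) <= 1/k^2 = 1/3^2 = 1/9

1/9


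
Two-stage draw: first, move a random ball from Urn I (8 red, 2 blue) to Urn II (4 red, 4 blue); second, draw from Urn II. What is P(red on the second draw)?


P(transfer red) = 8/10 = 4/5; P(transfer blue) = 1/5
If red transferred: Urn II has 5 red of 9, so P(red|red moved) = 5/9
If blue transferred: Urn II has 4 red of 9, so P(red|blue moved) = 4/9
By total probability: P(red) = 4/5*5/9 + 1/5*4/9 = 8/15

8/15


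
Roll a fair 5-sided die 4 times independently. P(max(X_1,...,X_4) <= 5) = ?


P(max <= 5) = P(all X_i <= 5) = (P(X_1 <= 5))^4
= (5/5)^4 = 1^4 = 1

1


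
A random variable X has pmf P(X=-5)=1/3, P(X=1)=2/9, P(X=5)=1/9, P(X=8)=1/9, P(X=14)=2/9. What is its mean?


E[X] = sum(x * P(x))
= -5*1/3 + 1*2/9 + 5*1/9 + 8*1/9 + 14*2/9
= 28/9

28/9


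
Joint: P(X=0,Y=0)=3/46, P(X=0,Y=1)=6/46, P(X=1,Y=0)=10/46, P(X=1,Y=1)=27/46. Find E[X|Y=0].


P(Y=0) = 13/46
E[X|Y=0] = (0*3 + 1*10)/13 = 10/13

10/13


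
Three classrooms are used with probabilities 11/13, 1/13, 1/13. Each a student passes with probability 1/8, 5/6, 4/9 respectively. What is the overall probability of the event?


P(A) = P(A|B1)P(B1) + P(A|B2)P(B2) + P(A|B3)P(B3)
= 1/8*11/13 + 5/6*1/13 + 4/9*1/13
= 11/104 + 5/78 + 4/117 = 191/936

191/936


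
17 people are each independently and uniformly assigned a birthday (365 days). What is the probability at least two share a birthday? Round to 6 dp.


P(all different) = prod((365-i)/365 for i=0..16) = 0.684992
P(at least one match) = 1 - 0.684992 = 0.315008

0.315008


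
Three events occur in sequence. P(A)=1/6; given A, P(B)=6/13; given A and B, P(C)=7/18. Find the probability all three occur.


P(A∩B∩C) = P(A) * P(B|A) * P(C|A∩B)
= 1/6 * 6/13 * 7/18
= 1/13 * 7/18 = 7/234

7/234


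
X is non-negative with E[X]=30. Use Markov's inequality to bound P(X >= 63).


Markov: P(X >= a) <= E[X]/a
P(X >= 63) <= 30/63 = 10/21

10/21


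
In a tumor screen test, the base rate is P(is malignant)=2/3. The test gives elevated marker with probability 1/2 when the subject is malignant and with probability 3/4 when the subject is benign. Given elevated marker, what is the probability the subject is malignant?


P(A) = P(A|B)P(B) + P(A|B')P(B') = 1/2*2/3 + 3/4*1/3 = 7/12
P(B|A) = P(A|B)P(B)/P(A) = (1/3)/(7/12) = 4/7

4/7


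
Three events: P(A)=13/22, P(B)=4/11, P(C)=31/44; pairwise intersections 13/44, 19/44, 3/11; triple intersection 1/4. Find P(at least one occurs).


P(A∪B∪C) = P(A)+P(B)+P(C) - P(AB)-P(AC)-P(BC) + P(ABC)
= 13/22+4/11+31/44 - 13/44-19/44-3/11 + 1/4
= 10/11

10/11


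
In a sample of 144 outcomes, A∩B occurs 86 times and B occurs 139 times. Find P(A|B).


P(A|B) = P(A∩B)/P(B) = (86/144)/(139/144) = 86/139

86/139


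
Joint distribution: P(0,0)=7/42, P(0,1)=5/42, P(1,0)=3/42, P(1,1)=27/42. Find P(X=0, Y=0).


Read from table: P(X=0, Y=0) = 7/42 = 1/6

1/6


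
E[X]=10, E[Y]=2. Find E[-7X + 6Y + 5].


E[-7X + 6Y + 5] = -7*E[X] + 6*E[Y] + 5
= (-7)*(10) + (6)*(2) + (5)
= -70 + 12 + 5 = -53

-53


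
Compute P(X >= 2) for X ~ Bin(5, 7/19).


P(X>=2) = P(X=2) + P(X=3) + P(X=4) + P(X=5)
= 846720/2476099 + 493920/2476099 + 144060/2476099 + 16807/2476099
= 1501507/2476099

1501507/2476099


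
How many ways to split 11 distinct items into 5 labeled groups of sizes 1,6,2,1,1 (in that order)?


11! = 39916800
Denominator: 1!=1 * 6!=720 * 2!=2 * 1!=1 * 1!=1
Coefficient = 39916800 / 1440 = 27720

27720


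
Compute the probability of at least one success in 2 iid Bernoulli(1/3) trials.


P(at least one) = 1 - P(none)
P(none) = (1 - 1/3)^2 = (2/3)^2 = 4/9
P(at least one) = 1 - 4/9 = 5/9

5/9


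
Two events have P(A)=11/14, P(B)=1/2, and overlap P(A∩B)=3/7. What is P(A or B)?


P(A∪B) = P(A) + P(B) - P(A∩B)
= 11/14 + 1/2 - 3/7 = 6/7

6/7


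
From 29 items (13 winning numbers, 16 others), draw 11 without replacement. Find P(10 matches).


P(X=10) = C(13,10)*C(16,1) / C(29,11)
= 286*16 / 34597290
= 4576/34597290 = 176/1330665

176/1330665


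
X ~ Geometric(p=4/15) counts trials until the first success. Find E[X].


For geometric (trials until first success), E[X] = 1/p = 1/(4/15) = 15/4

15/4


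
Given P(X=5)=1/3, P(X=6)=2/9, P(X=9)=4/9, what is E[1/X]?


E[1/X] = sum(g(x)*P(x))
= 1/5*1/3 + 1/6*2/9 + 1/9*4/9
= 62/405

62/405


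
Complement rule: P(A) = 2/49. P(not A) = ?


P(A') = 1 - P(A) = 1 - 2/49 = 47/49

47/49
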